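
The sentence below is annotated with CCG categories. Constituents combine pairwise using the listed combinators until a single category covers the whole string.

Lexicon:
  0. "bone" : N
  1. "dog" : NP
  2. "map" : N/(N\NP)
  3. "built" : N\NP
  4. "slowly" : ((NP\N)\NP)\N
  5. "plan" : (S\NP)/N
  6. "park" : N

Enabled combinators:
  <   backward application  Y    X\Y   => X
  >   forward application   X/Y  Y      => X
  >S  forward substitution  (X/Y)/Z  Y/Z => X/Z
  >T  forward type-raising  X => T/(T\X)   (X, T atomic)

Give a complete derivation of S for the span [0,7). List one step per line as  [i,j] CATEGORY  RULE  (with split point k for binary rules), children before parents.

[0,7] S   <
  [0,5] NP   >
    [0,1] NP/(NP\N)   >T
      [0,1] "bone" : N
    [1,5] NP\N   <
      [1,2] "dog" : NP
      [2,5] (NP\N)\NP   <
        [2,4] N   >
          [2,3] "map" : N/(N\NP)
          [3,4] "built" : N\NP
        [4,5] "slowly" : ((NP\N)\NP)\N
  [5,7] S\NP   >
    [5,6] "plan" : (S\NP)/N
    [6,7] "park" : N

[0,1] N  lex  "bone"
[0,1] NP/(NP\N)  >T
[1,2] NP  lex  "dog"
[2,3] N/(N\NP)  lex  "map"
[3,4] N\NP  lex  "built"
[2,4] N  >  k=3
[4,5] ((NP\N)\NP)\N  lex  "slowly"
[2,5] (NP\N)\NP  <  k=4
[1,5] NP\N  <  k=2
[0,5] NP  >  k=1
[5,6] (S\NP)/N  lex  "plan"
[6,7] N  lex  "park"
[5,7] S\NP  >  k=6
[0,7] S  <  k=5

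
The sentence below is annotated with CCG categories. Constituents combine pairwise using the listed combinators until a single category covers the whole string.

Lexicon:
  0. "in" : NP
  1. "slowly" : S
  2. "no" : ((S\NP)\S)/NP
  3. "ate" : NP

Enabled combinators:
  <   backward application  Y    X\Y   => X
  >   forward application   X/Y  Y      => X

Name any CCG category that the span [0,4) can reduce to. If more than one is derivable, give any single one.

[0,4] S   <
  [0,1] "in" : NP
  [1,4] S\NP   <
    [1,2] "slowly" : S
    [2,4] (S\NP)\S   >
      [2,3] "no" : ((S\NP)\S)/NP
      [3,4] "ate" : NP

S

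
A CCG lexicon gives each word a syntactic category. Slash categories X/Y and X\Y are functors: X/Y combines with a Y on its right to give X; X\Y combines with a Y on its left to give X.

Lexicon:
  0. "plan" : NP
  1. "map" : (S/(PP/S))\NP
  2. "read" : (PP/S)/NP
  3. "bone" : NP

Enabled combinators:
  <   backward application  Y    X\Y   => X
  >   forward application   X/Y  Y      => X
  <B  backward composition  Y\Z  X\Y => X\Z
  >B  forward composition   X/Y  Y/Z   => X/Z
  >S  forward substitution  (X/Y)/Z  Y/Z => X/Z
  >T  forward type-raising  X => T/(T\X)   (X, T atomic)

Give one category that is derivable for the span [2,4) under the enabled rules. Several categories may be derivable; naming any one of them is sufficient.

PP/S

[0,4] S   >
  [0,2] S/(PP/S)   <
    [0,1] "plan" : NP
    [1,2] "map" : (S/(PP/S))\NP
  [2,4] PP/S   >
    [2,3] "read" : (PP/S)/NP
    [3,4] "bone" : NP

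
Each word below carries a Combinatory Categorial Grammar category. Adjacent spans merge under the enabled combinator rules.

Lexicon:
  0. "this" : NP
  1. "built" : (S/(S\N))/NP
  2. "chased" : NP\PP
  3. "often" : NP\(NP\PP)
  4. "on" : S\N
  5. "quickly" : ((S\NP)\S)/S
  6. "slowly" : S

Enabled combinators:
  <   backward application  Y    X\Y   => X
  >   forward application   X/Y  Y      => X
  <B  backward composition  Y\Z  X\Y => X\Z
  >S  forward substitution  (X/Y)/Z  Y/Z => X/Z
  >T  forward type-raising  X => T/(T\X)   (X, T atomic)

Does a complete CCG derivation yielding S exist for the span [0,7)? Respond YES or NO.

YES

[0,7] S   <
  [0,1] "this" : NP
  [1,7] S\NP   <
    [1,5] S   >
      [1,4] S/(S\N)   >
        [1,2] "built" : (S/(S\N))/NP
        [2,4] NP   <
          [2,3] "chased" : NP\PP
          [3,4] "often" : NP\(NP\PP)
      [4,5] "on" : S\N
    [5,7] (S\NP)\S   >
      [5,6] "quickly" : ((S\NP)\S)/S
      [6,7] "slowly" : S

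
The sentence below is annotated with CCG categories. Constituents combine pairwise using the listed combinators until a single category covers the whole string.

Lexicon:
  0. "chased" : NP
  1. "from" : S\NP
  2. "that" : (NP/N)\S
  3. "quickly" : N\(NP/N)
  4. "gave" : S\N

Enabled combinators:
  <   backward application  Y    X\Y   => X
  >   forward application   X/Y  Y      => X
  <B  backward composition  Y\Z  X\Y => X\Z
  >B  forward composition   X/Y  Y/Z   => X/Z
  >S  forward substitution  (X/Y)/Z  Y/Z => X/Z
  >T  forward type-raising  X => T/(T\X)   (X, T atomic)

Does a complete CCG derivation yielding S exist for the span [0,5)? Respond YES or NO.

YES

[0,5] S   <
  [0,4] N   <
    [0,3] NP/N   <
      [0,2] S   >
        [0,1] S/(S\NP)   >T
          [0,1] "chased" : NP
        [1,2] "from" : S\NP
      [2,3] "that" : (NP/N)\S
    [3,4] "quickly" : N\(NP/N)
  [4,5] "gave" : S\N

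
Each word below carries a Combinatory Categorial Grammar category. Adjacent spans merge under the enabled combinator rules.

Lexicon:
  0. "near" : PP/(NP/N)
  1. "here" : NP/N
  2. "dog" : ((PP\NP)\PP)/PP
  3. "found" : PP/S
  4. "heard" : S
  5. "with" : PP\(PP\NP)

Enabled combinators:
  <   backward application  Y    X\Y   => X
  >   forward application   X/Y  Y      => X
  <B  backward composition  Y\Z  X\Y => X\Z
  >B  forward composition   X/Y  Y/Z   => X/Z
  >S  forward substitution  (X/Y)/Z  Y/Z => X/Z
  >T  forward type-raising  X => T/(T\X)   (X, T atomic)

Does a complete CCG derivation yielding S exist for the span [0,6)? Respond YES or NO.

NO

PP/(NP/N) NP/N ((PP\NP)\PP)/PP PP/S S PP\(PP\NP)
CKY chart[0,6] = {N/(N\PP), NP/(NP\PP), PP, PP/(PP\PP), S/(S\PP)}; S ∉ chart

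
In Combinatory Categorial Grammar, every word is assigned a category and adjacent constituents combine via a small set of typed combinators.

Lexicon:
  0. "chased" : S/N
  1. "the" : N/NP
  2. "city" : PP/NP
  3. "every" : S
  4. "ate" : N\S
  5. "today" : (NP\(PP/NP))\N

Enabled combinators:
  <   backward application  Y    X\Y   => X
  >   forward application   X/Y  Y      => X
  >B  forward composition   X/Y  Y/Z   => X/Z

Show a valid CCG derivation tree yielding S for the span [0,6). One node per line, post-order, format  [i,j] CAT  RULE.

[0,1] S/N  lex  "chased"
[1,2] N/NP  lex  "the"
[2,3] PP/NP  lex  "city"
[3,4] S  lex  "every"
[4,5] N\S  lex  "ate"
[3,5] N  <  k=4
[5,6] (NP\(PP/NP))\N  lex  "today"
[3,6] NP\(PP/NP)  <  k=5
[2,6] NP  <  k=3
[1,6] N  >  k=2
[0,6] S  >  k=1

[0,6] S   >
  [0,1] "chased" : S/N
  [1,6] N   >
    [1,2] "the" : N/NP
    [2,6] NP   <
      [2,3] "city" : PP/NP
      [3,6] NP\(PP/NP)   <
        [3,5] N   <
          [3,4] "every" : S
          [4,5] "ate" : N\S
        [5,6] "today" : (NP\(PP/NP))\N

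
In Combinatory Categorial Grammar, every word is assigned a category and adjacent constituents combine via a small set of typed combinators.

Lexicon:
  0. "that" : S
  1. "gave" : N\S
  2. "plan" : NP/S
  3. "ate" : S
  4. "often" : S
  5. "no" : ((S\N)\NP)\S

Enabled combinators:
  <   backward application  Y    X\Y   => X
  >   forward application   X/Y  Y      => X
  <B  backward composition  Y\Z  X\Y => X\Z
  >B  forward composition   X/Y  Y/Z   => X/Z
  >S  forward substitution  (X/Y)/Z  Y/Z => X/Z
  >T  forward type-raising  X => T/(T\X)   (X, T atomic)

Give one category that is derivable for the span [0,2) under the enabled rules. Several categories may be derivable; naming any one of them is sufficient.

[0,6] S   <
  [0,2] N   >
    [0,1] N/(N\S)   >T
      [0,1] "that" : S
    [1,2] "gave" : N\S
  [2,6] S\N   <
    [2,4] NP   >
      [2,3] "plan" : NP/S
      [3,4] "ate" : S
    [4,6] (S\N)\NP   <
      [4,5] "often" : S
      [5,6] "no" : ((S\N)\NP)\S

N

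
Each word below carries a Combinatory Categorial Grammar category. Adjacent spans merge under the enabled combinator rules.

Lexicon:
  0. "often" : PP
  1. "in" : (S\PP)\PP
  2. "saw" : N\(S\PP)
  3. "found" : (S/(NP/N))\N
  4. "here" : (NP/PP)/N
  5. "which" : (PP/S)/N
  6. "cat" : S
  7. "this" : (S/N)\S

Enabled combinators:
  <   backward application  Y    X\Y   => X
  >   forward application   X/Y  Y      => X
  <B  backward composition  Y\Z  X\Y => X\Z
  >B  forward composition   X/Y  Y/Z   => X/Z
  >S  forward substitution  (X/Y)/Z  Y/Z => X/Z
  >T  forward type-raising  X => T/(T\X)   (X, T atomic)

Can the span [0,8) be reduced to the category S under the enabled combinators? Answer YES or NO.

YES

[0,8] S   >
  [0,4] S/(NP/N)   <
    [0,3] N   <
      [0,1] "often" : PP
      [1,3] N\PP   <B
        [1,2] "in" : (S\PP)\PP
        [2,3] "saw" : N\(S\PP)
    [3,4] "found" : (S/(NP/N))\N
  [4,8] NP/N   >S
    [4,5] "here" : (NP/PP)/N
    [5,8] PP/N   >S
      [5,6] "which" : (PP/S)/N
      [6,8] S/N   <
        [6,7] "cat" : S
        [7,8] "this" : (S/N)\S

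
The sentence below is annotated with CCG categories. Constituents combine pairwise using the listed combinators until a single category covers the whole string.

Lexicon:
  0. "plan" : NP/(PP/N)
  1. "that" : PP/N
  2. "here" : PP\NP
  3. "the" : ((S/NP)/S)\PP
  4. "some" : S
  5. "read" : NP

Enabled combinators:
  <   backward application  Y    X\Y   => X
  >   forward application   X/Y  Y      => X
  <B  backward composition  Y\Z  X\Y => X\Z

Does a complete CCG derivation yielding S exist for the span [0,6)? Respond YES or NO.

YES

[0,6] S   >
  [0,5] S/NP   >
    [0,4] (S/NP)/S   <
      [0,3] PP   <
        [0,2] NP   >
          [0,1] "plan" : NP/(PP/N)
          [1,2] "that" : PP/N
        [2,3] "here" : PP\NP
      [3,4] "the" : ((S/NP)/S)\PP
    [4,5] "some" : S
  [5,6] "read" : NP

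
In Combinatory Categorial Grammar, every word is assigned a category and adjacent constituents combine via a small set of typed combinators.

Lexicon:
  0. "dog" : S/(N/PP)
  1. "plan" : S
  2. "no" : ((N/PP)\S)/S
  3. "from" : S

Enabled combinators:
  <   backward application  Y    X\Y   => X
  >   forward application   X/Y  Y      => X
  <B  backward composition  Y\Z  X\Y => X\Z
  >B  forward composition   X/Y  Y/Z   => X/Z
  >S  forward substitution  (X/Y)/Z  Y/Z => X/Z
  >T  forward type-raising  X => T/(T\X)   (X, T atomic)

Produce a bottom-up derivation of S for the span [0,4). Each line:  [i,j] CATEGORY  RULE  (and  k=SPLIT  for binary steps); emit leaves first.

[0,1] S/(N/PP)  lex  "dog"
[1,2] S  lex  "plan"
[2,3] ((N/PP)\S)/S  lex  "no"
[3,4] S  lex  "from"
[2,4] (N/PP)\S  >  k=3
[1,4] N/PP  <  k=2
[0,4] S  >  k=1

[0,4] S   >
  [0,1] "dog" : S/(N/PP)
  [1,4] N/PP   <
    [1,2] "plan" : S
    [2,4] (N/PP)\S   >
      [2,3] "no" : ((N/PP)\S)/S
      [3,4] "from" : S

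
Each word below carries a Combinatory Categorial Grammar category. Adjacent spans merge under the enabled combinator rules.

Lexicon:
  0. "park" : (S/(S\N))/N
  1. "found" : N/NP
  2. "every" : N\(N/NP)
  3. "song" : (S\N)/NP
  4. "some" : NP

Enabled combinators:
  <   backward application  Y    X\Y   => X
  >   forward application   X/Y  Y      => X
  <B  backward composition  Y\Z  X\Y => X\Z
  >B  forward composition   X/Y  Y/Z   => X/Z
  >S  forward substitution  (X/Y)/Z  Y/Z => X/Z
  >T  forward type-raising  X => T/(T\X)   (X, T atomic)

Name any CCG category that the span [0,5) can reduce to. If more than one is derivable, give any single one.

S

[0,5] S   >
  [0,3] S/(S\N)   >
    [0,1] "park" : (S/(S\N))/N
    [1,3] N   <
      [1,2] "found" : N/NP
      [2,3] "every" : N\(N/NP)
  [3,5] S\N   >
    [3,4] "song" : (S\N)/NP
    [4,5] "some" : NP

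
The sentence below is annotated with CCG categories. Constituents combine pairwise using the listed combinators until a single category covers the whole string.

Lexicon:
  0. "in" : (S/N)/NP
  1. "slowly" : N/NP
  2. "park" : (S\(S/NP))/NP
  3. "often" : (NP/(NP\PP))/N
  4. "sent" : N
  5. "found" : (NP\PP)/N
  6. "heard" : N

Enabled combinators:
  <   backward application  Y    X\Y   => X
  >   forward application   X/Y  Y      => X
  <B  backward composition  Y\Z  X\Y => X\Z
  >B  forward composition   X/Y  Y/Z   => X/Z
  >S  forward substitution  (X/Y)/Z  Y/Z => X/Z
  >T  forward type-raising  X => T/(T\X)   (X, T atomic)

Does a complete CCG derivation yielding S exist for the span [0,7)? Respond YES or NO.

YES

[0,7] S   <
  [0,2] S/NP   >S
    [0,1] "in" : (S/N)/NP
    [1,2] "slowly" : N/NP
  [2,7] S\(S/NP)   >
    [2,3] "park" : (S\(S/NP))/NP
    [3,7] NP   >
      [3,5] NP/(NP\PP)   >
        [3,4] "often" : (NP/(NP\PP))/N
        [4,5] "sent" : N
      [5,7] NP\PP   >
        [5,6] "found" : (NP\PP)/N
        [6,7] "heard" : N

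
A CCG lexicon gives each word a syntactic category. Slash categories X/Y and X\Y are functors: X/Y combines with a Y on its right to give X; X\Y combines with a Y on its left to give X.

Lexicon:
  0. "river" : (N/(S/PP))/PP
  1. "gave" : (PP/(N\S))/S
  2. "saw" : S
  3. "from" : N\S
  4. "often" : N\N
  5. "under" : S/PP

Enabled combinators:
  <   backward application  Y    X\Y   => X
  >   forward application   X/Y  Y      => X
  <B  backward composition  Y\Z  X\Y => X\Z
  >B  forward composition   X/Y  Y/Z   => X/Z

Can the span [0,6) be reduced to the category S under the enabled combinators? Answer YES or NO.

NO

(N/(S/PP))/PP (PP/(N\S))/S S N\S N\N S/PP
CKY chart[0,6] = {N}; S ∉ chart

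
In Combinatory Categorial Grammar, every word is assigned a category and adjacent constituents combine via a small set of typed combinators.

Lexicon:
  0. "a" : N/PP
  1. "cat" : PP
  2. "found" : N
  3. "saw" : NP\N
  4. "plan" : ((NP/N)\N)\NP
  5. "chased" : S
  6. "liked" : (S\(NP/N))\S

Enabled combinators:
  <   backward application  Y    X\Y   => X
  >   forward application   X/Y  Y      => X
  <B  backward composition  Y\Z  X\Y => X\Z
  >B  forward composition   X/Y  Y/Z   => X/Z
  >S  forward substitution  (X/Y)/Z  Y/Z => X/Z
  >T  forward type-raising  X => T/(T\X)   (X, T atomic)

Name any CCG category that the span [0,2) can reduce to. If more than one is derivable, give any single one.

N

[0,7] S   <
  [0,5] NP/N   <
    [0,2] N   >
      [0,1] "a" : N/PP
      [1,2] "cat" : PP
    [2,5] (NP/N)\N   <
      [2,4] NP   >
        [2,3] NP/(NP\N)   >T
          [2,3] "found" : N
        [3,4] "saw" : NP\N
      [4,5] "plan" : ((NP/N)\N)\NP
  [5,7] S\(NP/N)   <
    [5,6] "chased" : S
    [6,7] "liked" : (S\(NP/N))\S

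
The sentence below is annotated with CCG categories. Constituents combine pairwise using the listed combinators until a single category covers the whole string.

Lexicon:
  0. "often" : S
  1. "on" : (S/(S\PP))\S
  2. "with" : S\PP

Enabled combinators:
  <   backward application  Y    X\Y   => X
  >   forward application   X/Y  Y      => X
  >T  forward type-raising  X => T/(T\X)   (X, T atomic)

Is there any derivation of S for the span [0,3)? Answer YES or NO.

YES

[0,3] S   >
  [0,2] S/(S\PP)   <
    [0,1] "often" : S
    [1,2] "on" : (S/(S\PP))\S
  [2,3] "with" : S\PP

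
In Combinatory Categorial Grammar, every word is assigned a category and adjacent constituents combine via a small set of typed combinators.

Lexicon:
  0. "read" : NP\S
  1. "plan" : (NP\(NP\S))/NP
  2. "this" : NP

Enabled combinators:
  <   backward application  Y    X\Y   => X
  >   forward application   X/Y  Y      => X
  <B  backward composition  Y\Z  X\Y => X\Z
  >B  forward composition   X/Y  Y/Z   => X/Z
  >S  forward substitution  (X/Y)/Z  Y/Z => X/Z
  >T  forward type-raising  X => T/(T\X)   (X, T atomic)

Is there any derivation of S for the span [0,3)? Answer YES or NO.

NO

NP\S (NP\(NP\S))/NP NP
CKY chart[0,3] = {N/(N\NP), NP, NP/(NP\NP), PP/(PP\NP), S/(S\NP)}; S ∉ chart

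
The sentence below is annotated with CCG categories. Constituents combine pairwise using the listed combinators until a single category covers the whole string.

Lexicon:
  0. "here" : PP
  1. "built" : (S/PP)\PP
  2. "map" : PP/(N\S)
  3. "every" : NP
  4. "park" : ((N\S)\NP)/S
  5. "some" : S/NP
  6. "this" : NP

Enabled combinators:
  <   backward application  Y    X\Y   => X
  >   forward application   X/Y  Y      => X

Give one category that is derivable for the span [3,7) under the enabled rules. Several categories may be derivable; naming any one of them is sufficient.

[0,7] S   >
  [0,2] S/PP   <
    [0,1] "here" : PP
    [1,2] "built" : (S/PP)\PP
  [2,7] PP   >
    [2,3] "map" : PP/(N\S)
    [3,7] N\S   <
      [3,4] "every" : NP
      [4,7] (N\S)\NP   >
        [4,5] "park" : ((N\S)\NP)/S
        [5,7] S   >
          [5,6] "some" : S/NP
          [6,7] "this" : NP

N\S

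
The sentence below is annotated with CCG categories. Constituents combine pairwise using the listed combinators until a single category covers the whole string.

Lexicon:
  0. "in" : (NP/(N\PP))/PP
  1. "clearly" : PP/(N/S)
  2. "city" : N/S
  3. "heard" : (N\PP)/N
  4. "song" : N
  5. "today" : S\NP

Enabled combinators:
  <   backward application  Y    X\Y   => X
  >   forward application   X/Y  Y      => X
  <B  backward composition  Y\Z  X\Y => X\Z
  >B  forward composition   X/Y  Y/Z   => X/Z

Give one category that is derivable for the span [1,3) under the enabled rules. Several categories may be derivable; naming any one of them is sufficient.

[0,6] S   <
  [0,5] NP   >
    [0,3] NP/(N\PP)   >
      [0,1] "in" : (NP/(N\PP))/PP
      [1,3] PP   >
        [1,2] "clearly" : PP/(N/S)
        [2,3] "city" : N/S
    [3,5] N\PP   >
      [3,4] "heard" : (N\PP)/N
      [4,5] "song" : N
  [5,6] "today" : S\NP

PP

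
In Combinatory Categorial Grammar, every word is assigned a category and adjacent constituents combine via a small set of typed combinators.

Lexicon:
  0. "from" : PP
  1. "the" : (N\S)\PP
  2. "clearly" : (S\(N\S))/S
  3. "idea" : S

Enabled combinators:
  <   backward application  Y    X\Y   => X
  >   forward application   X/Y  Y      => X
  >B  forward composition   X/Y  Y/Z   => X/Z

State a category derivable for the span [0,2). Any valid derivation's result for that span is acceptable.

[0,4] S   <
  [0,2] N\S   <
    [0,1] "from" : PP
    [1,2] "the" : (N\S)\PP
  [2,4] S\(N\S)   >
    [2,3] "clearly" : (S\(N\S))/S
    [3,4] "idea" : S

N\S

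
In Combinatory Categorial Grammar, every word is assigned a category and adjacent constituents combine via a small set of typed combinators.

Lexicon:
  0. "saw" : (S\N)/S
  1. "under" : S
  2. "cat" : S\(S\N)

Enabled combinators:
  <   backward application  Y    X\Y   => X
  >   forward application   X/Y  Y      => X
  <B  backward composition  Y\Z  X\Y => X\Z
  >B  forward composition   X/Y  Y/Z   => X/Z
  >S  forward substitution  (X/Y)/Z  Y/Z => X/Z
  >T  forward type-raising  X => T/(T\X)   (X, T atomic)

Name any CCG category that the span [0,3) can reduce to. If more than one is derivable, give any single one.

[0,3] S   <
  [0,2] S\N   >
    [0,1] "saw" : (S\N)/S
    [1,2] "under" : S
  [2,3] "cat" : S\(S\N)

S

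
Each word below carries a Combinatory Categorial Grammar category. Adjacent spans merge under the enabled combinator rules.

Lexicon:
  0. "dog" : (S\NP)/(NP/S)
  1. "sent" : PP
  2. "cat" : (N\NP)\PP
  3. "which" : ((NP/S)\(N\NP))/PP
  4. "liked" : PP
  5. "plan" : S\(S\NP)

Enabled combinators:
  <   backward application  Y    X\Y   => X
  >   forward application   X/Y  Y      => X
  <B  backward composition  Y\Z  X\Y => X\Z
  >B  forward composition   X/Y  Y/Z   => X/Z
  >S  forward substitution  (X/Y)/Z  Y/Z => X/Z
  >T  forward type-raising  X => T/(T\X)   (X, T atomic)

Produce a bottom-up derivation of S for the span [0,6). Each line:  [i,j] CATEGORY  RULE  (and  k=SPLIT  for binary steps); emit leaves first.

[0,1] (S\NP)/(NP/S)  lex  "dog"
[1,2] PP  lex  "sent"
[2,3] (N\NP)\PP  lex  "cat"
[1,3] N\NP  <  k=2
[3,4] ((NP/S)\(N\NP))/PP  lex  "which"
[4,5] PP  lex  "liked"
[3,5] (NP/S)\(N\NP)  >  k=4
[1,5] NP/S  <  k=3
[0,5] S\NP  >  k=1
[5,6] S\(S\NP)  lex  "plan"
[0,6] S  <  k=5

[0,6] S   <
  [0,5] S\NP   >
    [0,1] "dog" : (S\NP)/(NP/S)
    [1,5] NP/S   <
      [1,3] N\NP   <
        [1,2] "sent" : PP
        [2,3] "cat" : (N\NP)\PP
      [3,5] (NP/S)\(N\NP)   >
        [3,4] "which" : ((NP/S)\(N\NP))/PP
        [4,5] "liked" : PP
  [5,6] "plan" : S\(S\NP)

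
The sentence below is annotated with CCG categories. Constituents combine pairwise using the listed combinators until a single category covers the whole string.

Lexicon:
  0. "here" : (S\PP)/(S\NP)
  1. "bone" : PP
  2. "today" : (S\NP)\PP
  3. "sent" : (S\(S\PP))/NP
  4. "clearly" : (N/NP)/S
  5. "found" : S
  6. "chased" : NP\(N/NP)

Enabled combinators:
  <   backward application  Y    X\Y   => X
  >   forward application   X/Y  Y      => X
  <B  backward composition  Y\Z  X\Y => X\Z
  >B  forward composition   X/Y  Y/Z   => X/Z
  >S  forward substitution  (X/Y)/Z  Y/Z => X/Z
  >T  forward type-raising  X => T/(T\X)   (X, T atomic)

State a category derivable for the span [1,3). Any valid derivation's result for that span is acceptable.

S\NP

[0,7] S   <
  [0,3] S\PP   >
    [0,1] "here" : (S\PP)/(S\NP)
    [1,3] S\NP   <
      [1,2] "bone" : PP
      [2,3] "today" : (S\NP)\PP
  [3,7] S\(S\PP)   >
    [3,4] "sent" : (S\(S\PP))/NP
    [4,7] NP   <
      [4,6] N/NP   >
        [4,5] "clearly" : (N/NP)/S
        [5,6] "found" : S
      [6,7] "chased" : NP\(N/NP)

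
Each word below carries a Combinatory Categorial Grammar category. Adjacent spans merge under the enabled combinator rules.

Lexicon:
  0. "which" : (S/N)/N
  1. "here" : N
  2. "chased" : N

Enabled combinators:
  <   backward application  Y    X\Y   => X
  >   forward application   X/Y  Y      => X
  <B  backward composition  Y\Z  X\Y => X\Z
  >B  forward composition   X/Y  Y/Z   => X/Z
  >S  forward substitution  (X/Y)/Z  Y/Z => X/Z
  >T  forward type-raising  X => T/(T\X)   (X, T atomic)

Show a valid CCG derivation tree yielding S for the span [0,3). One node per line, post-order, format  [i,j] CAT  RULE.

[0,1] (S/N)/N  lex  "which"
[1,2] N  lex  "here"
[0,2] S/N  >  k=1
[2,3] N  lex  "chased"
[0,3] S  >  k=2

[0,3] S   >
  [0,2] S/N   >
    [0,1] "which" : (S/N)/N
    [1,2] "here" : N
  [2,3] "chased" : N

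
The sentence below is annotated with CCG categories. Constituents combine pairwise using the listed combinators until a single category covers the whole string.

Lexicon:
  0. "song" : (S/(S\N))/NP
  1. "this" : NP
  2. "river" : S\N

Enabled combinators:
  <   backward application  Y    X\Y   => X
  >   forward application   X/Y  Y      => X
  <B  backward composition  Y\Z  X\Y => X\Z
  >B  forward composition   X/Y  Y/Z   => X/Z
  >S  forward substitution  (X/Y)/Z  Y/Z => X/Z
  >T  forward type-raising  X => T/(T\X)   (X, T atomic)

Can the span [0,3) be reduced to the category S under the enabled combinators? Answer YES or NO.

YES

[0,3] S   >
  [0,2] S/(S\N)   >
    [0,1] "song" : (S/(S\N))/NP
    [1,2] "this" : NP
  [2,3] "river" : S\N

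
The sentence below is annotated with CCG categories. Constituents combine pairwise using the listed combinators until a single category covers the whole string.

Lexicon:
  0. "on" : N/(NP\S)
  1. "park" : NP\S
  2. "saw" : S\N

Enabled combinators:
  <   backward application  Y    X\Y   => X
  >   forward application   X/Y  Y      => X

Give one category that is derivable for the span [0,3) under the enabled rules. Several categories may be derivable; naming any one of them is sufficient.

[0,3] S   <
  [0,2] N   >
    [0,1] "on" : N/(NP\S)
    [1,2] "park" : NP\S
  [2,3] "saw" : S\N

S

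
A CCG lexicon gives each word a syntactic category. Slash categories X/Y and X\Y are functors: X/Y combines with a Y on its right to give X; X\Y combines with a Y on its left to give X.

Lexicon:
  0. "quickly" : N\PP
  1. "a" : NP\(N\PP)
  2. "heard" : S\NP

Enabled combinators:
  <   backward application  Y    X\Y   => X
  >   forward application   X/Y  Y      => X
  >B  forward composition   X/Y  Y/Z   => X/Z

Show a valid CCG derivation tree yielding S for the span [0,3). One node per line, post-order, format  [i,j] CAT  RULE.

[0,1] N\PP  lex  "quickly"
[1,2] NP\(N\PP)  lex  "a"
[0,2] NP  <  k=1
[2,3] S\NP  lex  "heard"
[0,3] S  <  k=2

[0,3] S   <
  [0,2] NP   <
    [0,1] "quickly" : N\PP
    [1,2] "a" : NP\(N\PP)
  [2,3] "heard" : S\NP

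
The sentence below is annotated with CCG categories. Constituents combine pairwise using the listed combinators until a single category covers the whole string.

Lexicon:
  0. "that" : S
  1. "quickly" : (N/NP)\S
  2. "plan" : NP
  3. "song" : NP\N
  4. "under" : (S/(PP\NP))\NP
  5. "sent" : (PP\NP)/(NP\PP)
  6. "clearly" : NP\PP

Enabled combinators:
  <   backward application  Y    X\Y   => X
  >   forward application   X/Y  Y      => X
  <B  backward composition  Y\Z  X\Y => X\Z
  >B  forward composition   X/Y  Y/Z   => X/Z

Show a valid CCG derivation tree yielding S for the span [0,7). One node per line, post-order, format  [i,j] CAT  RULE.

[0,7] S   >
  [0,5] S/(PP\NP)   <
    [0,4] NP   <
      [0,3] N   >
        [0,2] N/NP   <
          [0,1] "that" : S
          [1,2] "quickly" : (N/NP)\S
        [2,3] "plan" : NP
      [3,4] "song" : NP\N
    [4,5] "under" : (S/(PP\NP))\NP
  [5,7] PP\NP   >
    [5,6] "sent" : (PP\NP)/(NP\PP)
    [6,7] "clearly" : NP\PP

[0,1] S  lex  "that"
[1,2] (N/NP)\S  lex  "quickly"
[0,2] N/NP  <  k=1
[2,3] NP  lex  "plan"
[0,3] N  >  k=2
[3,4] NP\N  lex  "song"
[0,4] NP  <  k=3
[4,5] (S/(PP\NP))\NP  lex  "under"
[0,5] S/(PP\NP)  <  k=4
[5,6] (PP\NP)/(NP\PP)  lex  "sent"
[6,7] NP\PP  lex  "clearly"
[5,7] PP\NP  >  k=6
[0,7] S  >  k=5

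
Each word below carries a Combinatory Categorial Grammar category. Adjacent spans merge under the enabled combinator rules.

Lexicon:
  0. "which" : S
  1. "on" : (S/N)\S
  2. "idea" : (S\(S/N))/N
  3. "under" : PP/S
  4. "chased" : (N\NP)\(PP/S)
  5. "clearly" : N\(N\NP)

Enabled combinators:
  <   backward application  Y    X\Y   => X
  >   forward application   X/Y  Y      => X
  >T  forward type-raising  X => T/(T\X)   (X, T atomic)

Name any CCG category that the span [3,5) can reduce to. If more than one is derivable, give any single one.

[0,6] S   <
  [0,2] S/N   <
    [0,1] "which" : S
    [1,2] "on" : (S/N)\S
  [2,6] S\(S/N)   >
    [2,3] "idea" : (S\(S/N))/N
    [3,6] N   <
      [3,5] N\NP   <
        [3,4] "under" : PP/S
        [4,5] "chased" : (N\NP)\(PP/S)
      [5,6] "clearly" : N\(N\NP)

N\NP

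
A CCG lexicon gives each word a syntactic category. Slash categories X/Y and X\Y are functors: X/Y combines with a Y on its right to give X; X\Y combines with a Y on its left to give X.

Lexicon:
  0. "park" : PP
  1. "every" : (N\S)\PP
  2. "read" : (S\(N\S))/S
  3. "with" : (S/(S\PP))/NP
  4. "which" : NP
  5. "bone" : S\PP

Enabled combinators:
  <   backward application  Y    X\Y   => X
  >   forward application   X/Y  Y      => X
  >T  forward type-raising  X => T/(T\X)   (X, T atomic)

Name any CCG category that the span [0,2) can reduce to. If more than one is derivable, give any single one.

N\S

[0,6] S   <
  [0,2] N\S   <
    [0,1] "park" : PP
    [1,2] "every" : (N\S)\PP
  [2,6] S\(N\S)   >
    [2,3] "read" : (S\(N\S))/S
    [3,6] S   >
      [3,5] S/(S\PP)   >
        [3,4] "with" : (S/(S\PP))/NP
        [4,5] "which" : NP
      [5,6] "bone" : S\PP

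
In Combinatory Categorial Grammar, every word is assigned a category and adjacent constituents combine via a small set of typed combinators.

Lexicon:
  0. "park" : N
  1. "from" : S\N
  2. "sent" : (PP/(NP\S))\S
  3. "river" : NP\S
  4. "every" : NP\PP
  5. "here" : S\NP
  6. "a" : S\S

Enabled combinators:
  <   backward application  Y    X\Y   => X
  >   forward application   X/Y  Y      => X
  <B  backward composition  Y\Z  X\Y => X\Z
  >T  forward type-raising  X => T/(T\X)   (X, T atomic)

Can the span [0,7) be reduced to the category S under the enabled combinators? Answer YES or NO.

[0,7] S   <
  [0,4] PP   >
    [0,3] PP/(NP\S)   <
      [0,2] S   <
        [0,1] "park" : N
        [1,2] "from" : S\N
      [2,3] "sent" : (PP/(NP\S))\S
    [3,4] "river" : NP\S
  [4,7] S\PP   <B
    [4,5] "every" : NP\PP
    [5,7] S\NP   <B
      [5,6] "here" : S\NP
      [6,7] "a" : S\S

YES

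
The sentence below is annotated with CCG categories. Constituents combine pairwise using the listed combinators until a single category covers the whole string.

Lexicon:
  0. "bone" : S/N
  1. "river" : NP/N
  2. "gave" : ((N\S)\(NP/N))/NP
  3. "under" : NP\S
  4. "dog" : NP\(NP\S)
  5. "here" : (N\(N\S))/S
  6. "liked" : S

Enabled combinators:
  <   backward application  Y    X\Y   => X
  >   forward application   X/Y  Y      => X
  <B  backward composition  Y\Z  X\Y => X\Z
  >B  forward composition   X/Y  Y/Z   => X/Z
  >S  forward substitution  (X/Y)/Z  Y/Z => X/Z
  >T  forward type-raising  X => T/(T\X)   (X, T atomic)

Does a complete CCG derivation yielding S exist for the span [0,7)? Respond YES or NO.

YES

[0,7] S   >
  [0,1] "bone" : S/N
  [1,7] N   <
    [1,5] N\S   <
      [1,2] "river" : NP/N
      [2,5] (N\S)\(NP/N)   >
        [2,3] "gave" : ((N\S)\(NP/N))/NP
        [3,5] NP   <
          [3,4] "under" : NP\S
          [4,5] "dog" : NP\(NP\S)
    [5,7] N\(N\S)   >
      [5,6] "here" : (N\(N\S))/S
      [6,7] "liked" : S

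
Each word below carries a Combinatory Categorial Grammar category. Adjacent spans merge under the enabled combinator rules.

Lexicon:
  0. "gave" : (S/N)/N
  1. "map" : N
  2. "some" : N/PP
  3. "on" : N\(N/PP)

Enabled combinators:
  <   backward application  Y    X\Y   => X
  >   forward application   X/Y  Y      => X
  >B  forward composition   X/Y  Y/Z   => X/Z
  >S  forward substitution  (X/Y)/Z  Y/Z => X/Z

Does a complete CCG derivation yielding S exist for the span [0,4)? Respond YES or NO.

YES

[0,4] S   >
  [0,2] S/N   >
    [0,1] "gave" : (S/N)/N
    [1,2] "map" : N
  [2,4] N   <
    [2,3] "some" : N/PP
    [3,4] "on" : N\(N/PP)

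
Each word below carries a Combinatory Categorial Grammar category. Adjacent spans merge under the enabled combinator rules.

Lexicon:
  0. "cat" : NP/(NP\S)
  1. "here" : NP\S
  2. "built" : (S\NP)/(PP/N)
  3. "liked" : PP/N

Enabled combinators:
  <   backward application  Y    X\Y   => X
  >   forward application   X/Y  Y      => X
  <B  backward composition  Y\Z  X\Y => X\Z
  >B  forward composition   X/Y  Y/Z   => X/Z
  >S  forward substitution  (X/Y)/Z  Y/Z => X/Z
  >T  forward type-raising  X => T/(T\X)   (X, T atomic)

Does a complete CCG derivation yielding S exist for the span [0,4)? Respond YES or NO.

[0,4] S   <
  [0,2] NP   >
    [0,1] "cat" : NP/(NP\S)
    [1,2] "here" : NP\S
  [2,4] S\NP   >
    [2,3] "built" : (S\NP)/(PP/N)
    [3,4] "liked" : PP/N

YES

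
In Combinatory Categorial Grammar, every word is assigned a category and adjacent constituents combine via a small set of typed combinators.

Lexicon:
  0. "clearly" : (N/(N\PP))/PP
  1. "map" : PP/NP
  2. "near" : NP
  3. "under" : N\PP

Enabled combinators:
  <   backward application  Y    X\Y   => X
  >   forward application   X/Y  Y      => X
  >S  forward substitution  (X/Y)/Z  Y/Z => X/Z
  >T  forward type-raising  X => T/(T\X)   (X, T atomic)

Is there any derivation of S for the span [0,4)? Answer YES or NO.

(N/(N\PP))/PP PP/NP NP N\PP
CKY chart[0,4] = {N, N/(N\N), NP/(NP\N), PP/(PP\N), S/(S\N)}; S ∉ chart

NO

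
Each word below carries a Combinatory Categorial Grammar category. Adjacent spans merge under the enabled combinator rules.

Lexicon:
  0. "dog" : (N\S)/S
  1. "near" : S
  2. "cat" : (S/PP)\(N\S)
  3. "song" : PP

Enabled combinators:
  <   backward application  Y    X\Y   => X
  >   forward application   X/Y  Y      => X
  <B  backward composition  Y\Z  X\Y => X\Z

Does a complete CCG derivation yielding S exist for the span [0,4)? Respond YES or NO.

YES

[0,4] S   >
  [0,3] S/PP   <
    [0,2] N\S   >
      [0,1] "dog" : (N\S)/S
      [1,2] "near" : S
    [2,3] "cat" : (S/PP)\(N\S)
  [3,4] "song" : PP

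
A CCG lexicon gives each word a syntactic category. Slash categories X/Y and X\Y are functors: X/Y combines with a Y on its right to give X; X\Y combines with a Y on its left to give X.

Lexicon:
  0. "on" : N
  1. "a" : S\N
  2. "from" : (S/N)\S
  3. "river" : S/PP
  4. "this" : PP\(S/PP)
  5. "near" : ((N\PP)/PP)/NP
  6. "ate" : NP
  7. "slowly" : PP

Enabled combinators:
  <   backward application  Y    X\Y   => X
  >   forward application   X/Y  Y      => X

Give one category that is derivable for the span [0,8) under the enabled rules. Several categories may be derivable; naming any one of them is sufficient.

[0,8] S   >
  [0,3] S/N   <
    [0,2] S   <
      [0,1] "on" : N
      [1,2] "a" : S\N
    [2,3] "from" : (S/N)\S
  [3,8] N   <
    [3,5] PP   <
      [3,4] "river" : S/PP
      [4,5] "this" : PP\(S/PP)
    [5,8] N\PP   >
      [5,7] (N\PP)/PP   >
        [5,6] "near" : ((N\PP)/PP)/NP
        [6,7] "ate" : NP
      [7,8] "slowly" : PP

S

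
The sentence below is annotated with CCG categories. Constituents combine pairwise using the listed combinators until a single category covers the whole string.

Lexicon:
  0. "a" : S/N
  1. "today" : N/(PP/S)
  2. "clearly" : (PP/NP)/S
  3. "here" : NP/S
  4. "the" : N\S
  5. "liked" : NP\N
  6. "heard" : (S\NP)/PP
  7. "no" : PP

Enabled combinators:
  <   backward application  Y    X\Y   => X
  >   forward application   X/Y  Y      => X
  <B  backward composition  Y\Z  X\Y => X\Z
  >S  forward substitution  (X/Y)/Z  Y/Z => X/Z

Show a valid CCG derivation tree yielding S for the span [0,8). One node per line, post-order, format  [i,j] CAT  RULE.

[0,8] S   <
  [0,6] NP   <
    [0,4] S   >
      [0,1] "a" : S/N
      [1,4] N   >
        [1,2] "today" : N/(PP/S)
        [2,4] PP/S   >S
          [2,3] "clearly" : (PP/NP)/S
          [3,4] "here" : NP/S
    [4,6] NP\S   <B
      [4,5] "the" : N\S
      [5,6] "liked" : NP\N
  [6,8] S\NP   >
    [6,7] "heard" : (S\NP)/PP
    [7,8] "no" : PP

[0,1] S/N  lex  "a"
[1,2] N/(PP/S)  lex  "today"
[2,3] (PP/NP)/S  lex  "clearly"
[3,4] NP/S  lex  "here"
[2,4] PP/S  >S  k=3
[1,4] N  >  k=2
[0,4] S  >  k=1
[4,5] N\S  lex  "the"
[5,6] NP\N  lex  "liked"
[4,6] NP\S  <B  k=5
[0,6] NP  <  k=4
[6,7] (S\NP)/PP  lex  "heard"
[7,8] PP  lex  "no"
[6,8] S\NP  >  k=7
[0,8] S  <  k=6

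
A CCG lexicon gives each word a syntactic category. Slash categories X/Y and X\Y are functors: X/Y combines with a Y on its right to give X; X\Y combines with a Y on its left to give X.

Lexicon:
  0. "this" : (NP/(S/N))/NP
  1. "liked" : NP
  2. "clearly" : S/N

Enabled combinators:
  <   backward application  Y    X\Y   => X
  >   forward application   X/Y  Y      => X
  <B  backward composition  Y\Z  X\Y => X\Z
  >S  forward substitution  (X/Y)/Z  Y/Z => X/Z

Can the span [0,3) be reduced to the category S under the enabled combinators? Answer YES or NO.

NO

(NP/(S/N))/NP NP S/N
CKY chart[0,3] = {NP}; S ∉ chart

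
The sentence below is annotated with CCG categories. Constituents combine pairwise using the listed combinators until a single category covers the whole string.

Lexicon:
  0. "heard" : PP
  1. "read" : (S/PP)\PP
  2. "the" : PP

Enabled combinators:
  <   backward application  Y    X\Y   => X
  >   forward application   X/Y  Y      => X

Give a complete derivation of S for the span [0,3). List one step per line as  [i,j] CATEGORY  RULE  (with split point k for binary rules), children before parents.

[0,3] S   >
  [0,2] S/PP   <
    [0,1] "heard" : PP
    [1,2] "read" : (S/PP)\PP
  [2,3] "the" : PP

[0,1] PP  lex  "heard"
[1,2] (S/PP)\PP  lex  "read"
[0,2] S/PP  <  k=1
[2,3] PP  lex  "the"
[0,3] S  >  k=2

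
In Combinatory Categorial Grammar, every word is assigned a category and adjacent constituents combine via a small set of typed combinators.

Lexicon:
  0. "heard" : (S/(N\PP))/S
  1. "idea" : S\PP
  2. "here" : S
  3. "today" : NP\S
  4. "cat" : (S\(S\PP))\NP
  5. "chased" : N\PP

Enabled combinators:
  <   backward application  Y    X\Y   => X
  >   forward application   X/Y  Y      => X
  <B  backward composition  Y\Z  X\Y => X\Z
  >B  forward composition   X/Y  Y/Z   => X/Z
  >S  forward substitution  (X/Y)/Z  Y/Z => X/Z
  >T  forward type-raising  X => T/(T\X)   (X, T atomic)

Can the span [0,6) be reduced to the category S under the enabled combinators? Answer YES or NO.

YES

[0,6] S   >
  [0,5] S/(N\PP)   >
    [0,1] "heard" : (S/(N\PP))/S
    [1,5] S   <
      [1,2] "idea" : S\PP
      [2,5] S\(S\PP)   <
        [2,4] NP   <
          [2,3] "here" : S
          [3,4] "today" : NP\S
        [4,5] "cat" : (S\(S\PP))\NP
  [5,6] "chased" : N\PP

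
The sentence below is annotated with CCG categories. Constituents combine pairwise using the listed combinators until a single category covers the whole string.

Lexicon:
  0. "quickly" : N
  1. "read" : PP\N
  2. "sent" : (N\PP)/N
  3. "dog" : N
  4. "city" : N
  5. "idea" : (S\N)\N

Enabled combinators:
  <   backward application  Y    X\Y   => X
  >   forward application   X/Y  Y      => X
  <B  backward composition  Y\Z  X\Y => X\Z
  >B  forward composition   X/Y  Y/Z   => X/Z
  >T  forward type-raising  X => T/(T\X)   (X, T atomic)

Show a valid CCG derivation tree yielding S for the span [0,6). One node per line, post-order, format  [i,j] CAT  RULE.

[0,1] N  lex  "quickly"
[1,2] PP\N  lex  "read"
[0,2] PP  <  k=1
[2,3] (N\PP)/N  lex  "sent"
[3,4] N  lex  "dog"
[2,4] N\PP  >  k=3
[4,5] N  lex  "city"
[5,6] (S\N)\N  lex  "idea"
[4,6] S\N  <  k=5
[2,6] S\PP  <B  k=4
[0,6] S  <  k=2

[0,6] S   <
  [0,2] PP   <
    [0,1] "quickly" : N
    [1,2] "read" : PP\N
  [2,6] S\PP   <B
    [2,4] N\PP   >
      [2,3] "sent" : (N\PP)/N
      [3,4] "dog" : N
    [4,6] S\N   <
      [4,5] "city" : N
      [5,6] "idea" : (S\N)\N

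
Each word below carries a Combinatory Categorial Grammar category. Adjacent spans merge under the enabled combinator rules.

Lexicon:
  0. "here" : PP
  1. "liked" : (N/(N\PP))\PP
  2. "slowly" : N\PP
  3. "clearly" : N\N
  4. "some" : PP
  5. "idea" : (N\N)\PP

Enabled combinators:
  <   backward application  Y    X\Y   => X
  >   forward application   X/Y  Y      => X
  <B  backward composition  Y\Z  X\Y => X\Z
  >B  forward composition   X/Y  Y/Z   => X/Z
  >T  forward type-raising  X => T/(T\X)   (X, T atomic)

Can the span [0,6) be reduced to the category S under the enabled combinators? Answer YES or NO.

PP (N/(N\PP))\PP N\PP N\N PP (N\N)\PP
CKY chart[0,6] = {N, N/(N\N), NP/(NP\N), PP/(PP\N), S/(S\N)}; S ∉ chart

NO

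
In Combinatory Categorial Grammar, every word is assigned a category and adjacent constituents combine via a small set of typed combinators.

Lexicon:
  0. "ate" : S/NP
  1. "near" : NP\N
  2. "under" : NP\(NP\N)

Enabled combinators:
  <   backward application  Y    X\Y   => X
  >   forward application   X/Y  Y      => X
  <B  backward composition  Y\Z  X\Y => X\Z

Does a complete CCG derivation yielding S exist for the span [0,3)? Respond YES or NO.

[0,3] S   >
  [0,1] "ate" : S/NP
  [1,3] NP   <
    [1,2] "near" : NP\N
    [2,3] "under" : NP\(NP\N)

YES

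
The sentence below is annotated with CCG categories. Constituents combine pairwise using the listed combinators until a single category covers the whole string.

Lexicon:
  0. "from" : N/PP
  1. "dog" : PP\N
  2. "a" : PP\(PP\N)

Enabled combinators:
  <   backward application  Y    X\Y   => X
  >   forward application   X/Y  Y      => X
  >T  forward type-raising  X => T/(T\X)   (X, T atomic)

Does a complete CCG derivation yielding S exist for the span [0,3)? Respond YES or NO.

NO

N/PP PP\N PP\(PP\N)
CKY chart[0,3] = {N, N/(N\N), NP/(NP\N), PP/(PP\N), S/(S\N)}; S ∉ chart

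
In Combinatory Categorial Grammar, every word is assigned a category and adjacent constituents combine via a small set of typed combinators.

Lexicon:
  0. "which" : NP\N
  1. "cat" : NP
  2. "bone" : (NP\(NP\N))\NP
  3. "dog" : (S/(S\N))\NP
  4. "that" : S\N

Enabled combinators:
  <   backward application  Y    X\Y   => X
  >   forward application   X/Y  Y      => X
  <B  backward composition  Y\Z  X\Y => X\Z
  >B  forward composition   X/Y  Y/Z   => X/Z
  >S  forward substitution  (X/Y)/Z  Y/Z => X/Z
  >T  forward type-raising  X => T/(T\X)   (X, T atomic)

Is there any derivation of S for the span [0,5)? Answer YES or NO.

[0,5] S   >
  [0,4] S/(S\N)   <
    [0,3] NP   <
      [0,1] "which" : NP\N
      [1,3] NP\(NP\N)   <
        [1,2] "cat" : NP
        [2,3] "bone" : (NP\(NP\N))\NP
    [3,4] "dog" : (S/(S\N))\NP
  [4,5] "that" : S\N

YES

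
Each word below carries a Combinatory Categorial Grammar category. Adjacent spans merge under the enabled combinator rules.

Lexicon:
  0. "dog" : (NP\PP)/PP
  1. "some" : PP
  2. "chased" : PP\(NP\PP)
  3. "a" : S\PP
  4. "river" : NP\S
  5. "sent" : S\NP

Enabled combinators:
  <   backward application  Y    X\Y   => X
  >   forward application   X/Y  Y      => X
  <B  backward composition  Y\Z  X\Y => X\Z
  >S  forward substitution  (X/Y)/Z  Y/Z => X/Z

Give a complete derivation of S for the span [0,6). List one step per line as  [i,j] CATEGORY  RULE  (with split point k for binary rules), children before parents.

[0,1] (NP\PP)/PP  lex  "dog"
[1,2] PP  lex  "some"
[0,2] NP\PP  >  k=1
[2,3] PP\(NP\PP)  lex  "chased"
[0,3] PP  <  k=2
[3,4] S\PP  lex  "a"
[4,5] NP\S  lex  "river"
[5,6] S\NP  lex  "sent"
[4,6] S\S  <B  k=5
[3,6] S\PP  <B  k=4
[0,6] S  <  k=3

[0,6] S   <
  [0,3] PP   <
    [0,2] NP\PP   >
      [0,1] "dog" : (NP\PP)/PP
      [1,2] "some" : PP
    [2,3] "chased" : PP\(NP\PP)
  [3,6] S\PP   <B
    [3,4] "a" : S\PP
    [4,6] S\S   <B
      [4,5] "river" : NP\S
      [5,6] "sent" : S\NP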